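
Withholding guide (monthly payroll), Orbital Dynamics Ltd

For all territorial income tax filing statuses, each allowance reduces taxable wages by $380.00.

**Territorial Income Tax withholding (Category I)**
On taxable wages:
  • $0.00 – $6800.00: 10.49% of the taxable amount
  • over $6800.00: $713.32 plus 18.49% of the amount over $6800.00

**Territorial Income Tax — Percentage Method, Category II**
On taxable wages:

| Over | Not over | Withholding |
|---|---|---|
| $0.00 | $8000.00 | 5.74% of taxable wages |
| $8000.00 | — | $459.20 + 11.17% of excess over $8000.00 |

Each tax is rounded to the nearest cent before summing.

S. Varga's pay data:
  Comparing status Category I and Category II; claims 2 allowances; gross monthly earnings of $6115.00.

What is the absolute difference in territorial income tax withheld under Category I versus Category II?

$254.36

Territorial Income Tax (Category I): taxable = $6115.00 − 2×$380.00 = $5355.00
  10.49% × $5355.00 = $561.74
Territorial Income Tax (Category II): taxable = $6115.00 − 2×$380.00 = $5355.00
  5.74% × $5355.00 = $307.38
Difference: |$561.74 − $307.38| = $254.36 (higher under Category I)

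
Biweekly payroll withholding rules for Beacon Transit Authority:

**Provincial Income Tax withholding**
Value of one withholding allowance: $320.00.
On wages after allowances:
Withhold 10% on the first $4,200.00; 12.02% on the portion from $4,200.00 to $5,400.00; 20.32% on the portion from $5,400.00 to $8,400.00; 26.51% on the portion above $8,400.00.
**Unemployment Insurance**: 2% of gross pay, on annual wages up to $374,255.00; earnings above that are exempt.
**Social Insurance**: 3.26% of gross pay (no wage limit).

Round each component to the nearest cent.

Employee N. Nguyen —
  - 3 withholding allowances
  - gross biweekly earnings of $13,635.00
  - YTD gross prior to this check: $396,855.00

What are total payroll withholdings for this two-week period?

Provincial Income Tax: taxable = $13,635.00 − 3×$320.00 = $12,675.00
  $1,173.84 + 26.51% × ($12,675.00 − $8,400.00) = $1,173.84 + 26.51% × $4,275.00 = $2,307.14
Unemployment Insurance: YTD $396,855.00 ≥ cap $374,255.00 → $0.00
Social Insurance: 3.26% × $13,635.00 = $444.50
Total: $2,307.14 + $0.00 + $444.50 = $2,751.64

$2,751.64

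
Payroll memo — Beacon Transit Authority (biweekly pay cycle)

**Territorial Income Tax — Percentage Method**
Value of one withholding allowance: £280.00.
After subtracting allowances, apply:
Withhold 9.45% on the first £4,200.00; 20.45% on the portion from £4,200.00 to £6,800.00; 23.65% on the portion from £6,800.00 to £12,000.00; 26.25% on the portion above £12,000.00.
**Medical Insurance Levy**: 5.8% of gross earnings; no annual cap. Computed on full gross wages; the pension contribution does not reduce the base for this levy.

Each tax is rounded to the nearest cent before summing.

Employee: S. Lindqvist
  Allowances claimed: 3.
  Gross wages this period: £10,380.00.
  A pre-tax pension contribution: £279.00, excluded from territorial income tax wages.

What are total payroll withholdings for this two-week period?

£2,112.67

Territorial Income Tax: taxable = £10,380.00 − £279.00 − 3×£280.00 = £9,261.00
  £928.60 + 23.65% × (£9,261.00 − £6,800.00) = £928.60 + 23.65% × £2,461.00 = £1,510.63
Medical Insurance Levy: 5.8% × £10,380.00 = £602.04
Total: £1,510.63 + £602.04 = £2,112.67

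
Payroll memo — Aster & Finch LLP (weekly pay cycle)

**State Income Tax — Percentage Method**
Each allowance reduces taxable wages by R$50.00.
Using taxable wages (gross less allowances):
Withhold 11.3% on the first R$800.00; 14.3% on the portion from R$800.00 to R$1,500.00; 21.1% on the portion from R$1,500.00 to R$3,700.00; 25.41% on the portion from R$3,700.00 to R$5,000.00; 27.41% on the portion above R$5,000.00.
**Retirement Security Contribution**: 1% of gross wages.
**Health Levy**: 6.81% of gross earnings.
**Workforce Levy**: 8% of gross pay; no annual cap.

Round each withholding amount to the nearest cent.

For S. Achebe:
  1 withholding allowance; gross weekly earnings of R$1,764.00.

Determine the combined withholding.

State Income Tax: taxable = R$1,764.00 − 1×R$50.00 = R$1,714.00
  R$190.50 + 21.1% × (R$1,714.00 − R$1,500.00) = R$190.50 + 21.1% × R$214.00 = R$235.65
Retirement Security Contribution: 1% × R$1,764.00 = R$17.64
Health Levy: 6.81% × R$1,764.00 = R$120.13
Workforce Levy: 8% × R$1,764.00 = R$141.12
Total: R$235.65 + R$17.64 + R$120.13 + R$141.12 = R$514.54

R$514.54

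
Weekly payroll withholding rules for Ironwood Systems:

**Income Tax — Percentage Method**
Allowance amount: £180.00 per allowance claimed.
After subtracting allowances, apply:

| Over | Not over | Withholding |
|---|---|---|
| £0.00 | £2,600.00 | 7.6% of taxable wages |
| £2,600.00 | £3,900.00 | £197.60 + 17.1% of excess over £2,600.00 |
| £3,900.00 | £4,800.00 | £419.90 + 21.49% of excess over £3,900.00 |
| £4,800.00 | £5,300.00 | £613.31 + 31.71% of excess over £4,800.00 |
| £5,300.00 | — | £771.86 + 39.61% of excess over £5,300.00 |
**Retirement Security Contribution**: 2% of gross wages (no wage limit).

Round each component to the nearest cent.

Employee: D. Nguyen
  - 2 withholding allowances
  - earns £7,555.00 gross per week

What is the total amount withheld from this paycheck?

£1,673.57

Income Tax: taxable = £7,555.00 − 2×£180.00 = £7,195.00
  £771.86 + 39.61% × (£7,195.00 − £5,300.00) = £771.86 + 39.61% × £1,895.00 = £1,522.47
Retirement Security Contribution: 2% × £7,555.00 = £151.10
Total: £1,522.47 + £151.10 = £1,673.57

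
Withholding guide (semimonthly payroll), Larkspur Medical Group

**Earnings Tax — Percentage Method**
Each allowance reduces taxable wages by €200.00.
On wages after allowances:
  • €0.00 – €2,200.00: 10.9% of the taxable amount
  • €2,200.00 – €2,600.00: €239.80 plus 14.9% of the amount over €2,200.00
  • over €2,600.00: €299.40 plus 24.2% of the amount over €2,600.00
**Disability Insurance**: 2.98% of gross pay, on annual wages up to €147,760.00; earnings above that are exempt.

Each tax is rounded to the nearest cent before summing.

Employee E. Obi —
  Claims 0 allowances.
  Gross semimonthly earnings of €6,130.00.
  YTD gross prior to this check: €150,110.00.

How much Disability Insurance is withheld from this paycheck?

€0.00

Disability Insurance: YTD €150,110.00 ≥ cap €147,760.00 → €0.00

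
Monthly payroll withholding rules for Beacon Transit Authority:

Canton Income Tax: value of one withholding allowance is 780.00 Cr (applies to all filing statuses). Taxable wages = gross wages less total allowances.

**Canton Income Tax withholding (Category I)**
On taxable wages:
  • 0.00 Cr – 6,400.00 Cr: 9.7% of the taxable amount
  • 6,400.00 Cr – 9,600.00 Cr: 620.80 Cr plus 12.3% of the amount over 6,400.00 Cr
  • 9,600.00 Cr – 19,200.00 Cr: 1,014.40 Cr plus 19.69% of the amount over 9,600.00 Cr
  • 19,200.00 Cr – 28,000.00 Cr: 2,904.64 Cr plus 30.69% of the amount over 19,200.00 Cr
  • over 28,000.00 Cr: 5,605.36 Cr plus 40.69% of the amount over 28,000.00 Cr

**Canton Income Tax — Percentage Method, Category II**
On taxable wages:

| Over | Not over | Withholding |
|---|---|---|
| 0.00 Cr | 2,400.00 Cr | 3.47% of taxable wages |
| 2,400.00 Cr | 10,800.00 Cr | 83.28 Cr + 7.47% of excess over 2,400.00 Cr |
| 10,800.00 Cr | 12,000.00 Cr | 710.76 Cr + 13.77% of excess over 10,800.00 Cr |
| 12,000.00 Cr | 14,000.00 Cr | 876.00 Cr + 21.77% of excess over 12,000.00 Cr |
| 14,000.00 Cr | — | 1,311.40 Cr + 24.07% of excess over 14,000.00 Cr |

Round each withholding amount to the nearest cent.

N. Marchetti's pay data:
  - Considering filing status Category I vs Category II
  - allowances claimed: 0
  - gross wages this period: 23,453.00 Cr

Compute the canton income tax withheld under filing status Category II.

3,586.74 Cr

Canton Income Tax (Category II): taxable = 23,453.00 Cr
  1,311.40 Cr + 24.07% × (23,453.00 Cr − 14,000.00 Cr) = 1,311.40 Cr + 24.07% × 9,453.00 Cr = 3,586.74 Cr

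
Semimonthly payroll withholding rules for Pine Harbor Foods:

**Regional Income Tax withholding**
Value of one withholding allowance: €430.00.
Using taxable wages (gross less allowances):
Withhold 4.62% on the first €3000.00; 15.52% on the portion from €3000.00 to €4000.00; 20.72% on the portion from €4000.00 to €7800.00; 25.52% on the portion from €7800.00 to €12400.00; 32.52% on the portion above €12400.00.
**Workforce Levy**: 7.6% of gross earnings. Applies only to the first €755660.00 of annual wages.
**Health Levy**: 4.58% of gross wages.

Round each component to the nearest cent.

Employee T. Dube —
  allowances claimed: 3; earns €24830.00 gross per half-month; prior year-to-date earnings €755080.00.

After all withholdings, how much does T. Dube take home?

€17770.90

Regional Income Tax: taxable = €24830.00 − 3×€430.00 = €23540.00
  €2255.08 + 32.52% × (€23540.00 − €12400.00) = €2255.08 + 32.52% × €11140.00 = €5877.81
Workforce Levy: cap €755660.00 − YTD €755080.00 = €580.00 subject; 7.6% × €580.00 = €44.08
Health Levy: 4.58% × €24830.00 = €1137.21
Total withheld: €5877.81 + €44.08 + €1137.21 = €7059.10
Net pay: €24830.00 − €7059.10 = €17770.90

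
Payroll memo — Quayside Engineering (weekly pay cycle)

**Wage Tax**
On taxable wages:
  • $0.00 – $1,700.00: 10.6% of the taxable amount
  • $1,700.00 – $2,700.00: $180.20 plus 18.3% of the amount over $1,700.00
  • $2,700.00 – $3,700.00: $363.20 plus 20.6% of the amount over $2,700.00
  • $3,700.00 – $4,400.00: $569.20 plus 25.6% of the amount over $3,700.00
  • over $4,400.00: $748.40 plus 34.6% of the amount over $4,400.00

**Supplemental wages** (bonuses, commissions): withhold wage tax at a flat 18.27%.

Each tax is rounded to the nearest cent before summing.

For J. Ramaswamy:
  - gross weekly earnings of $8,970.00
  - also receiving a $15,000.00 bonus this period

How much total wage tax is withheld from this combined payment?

$5,070.12

Wage Tax: taxable = $8,970.00
  $748.40 + 34.6% × ($8,970.00 − $4,400.00) = $748.40 + 34.6% × $4,570.00 = $2,329.62
Supplemental (18.27% flat on bonus): 18.27% × $15,000.00 = $2,740.50
Total wage tax: $2,329.62 + $2,740.50 = $5,070.12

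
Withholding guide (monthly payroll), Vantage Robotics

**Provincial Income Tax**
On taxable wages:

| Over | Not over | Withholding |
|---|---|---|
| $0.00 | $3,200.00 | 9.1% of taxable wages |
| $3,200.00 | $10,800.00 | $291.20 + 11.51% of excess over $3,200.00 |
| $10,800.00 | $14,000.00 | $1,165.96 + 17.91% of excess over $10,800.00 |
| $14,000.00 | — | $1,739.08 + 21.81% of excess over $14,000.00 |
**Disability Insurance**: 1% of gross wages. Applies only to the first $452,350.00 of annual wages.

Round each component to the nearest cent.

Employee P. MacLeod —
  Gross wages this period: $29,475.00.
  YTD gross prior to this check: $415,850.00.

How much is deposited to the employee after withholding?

Provincial Income Tax: taxable = $29,475.00
  $1,739.08 + 21.81% × ($29,475.00 − $14,000.00) = $1,739.08 + 21.81% × $15,475.00 = $5,114.18
Disability Insurance: 1% × $29,475.00 = $294.75
Total withheld: $5,114.18 + $294.75 = $5,408.93
Net pay: $29,475.00 − $5,408.93 = $24,066.07

$24,066.07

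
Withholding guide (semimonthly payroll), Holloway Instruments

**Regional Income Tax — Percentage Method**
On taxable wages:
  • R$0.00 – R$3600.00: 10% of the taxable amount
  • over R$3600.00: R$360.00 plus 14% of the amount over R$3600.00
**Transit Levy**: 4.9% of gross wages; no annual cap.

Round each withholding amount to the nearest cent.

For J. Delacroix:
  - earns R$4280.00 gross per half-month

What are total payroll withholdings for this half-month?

Regional Income Tax: taxable = R$4280.00
  R$360.00 + 14% × (R$4280.00 − R$3600.00) = R$360.00 + 14% × R$680.00 = R$455.20
Transit Levy: 4.9% × R$4280.00 = R$209.72
Total: R$455.20 + R$209.72 = R$664.92

R$664.92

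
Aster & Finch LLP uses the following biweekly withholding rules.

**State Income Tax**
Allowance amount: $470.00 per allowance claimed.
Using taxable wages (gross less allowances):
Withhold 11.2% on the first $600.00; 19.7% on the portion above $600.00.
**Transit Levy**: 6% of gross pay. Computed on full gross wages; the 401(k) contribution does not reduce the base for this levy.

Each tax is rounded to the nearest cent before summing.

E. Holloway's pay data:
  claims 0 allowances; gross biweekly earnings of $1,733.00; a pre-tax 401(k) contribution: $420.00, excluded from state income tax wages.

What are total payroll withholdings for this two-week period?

$311.64

State Income Tax: taxable = $1,733.00 − $420.00 = $1,313.00
  $67.20 + 19.7% × ($1,313.00 − $600.00) = $67.20 + 19.7% × $713.00 = $207.66
Transit Levy: 6% × $1,733.00 = $103.98
Total: $207.66 + $103.98 = $311.64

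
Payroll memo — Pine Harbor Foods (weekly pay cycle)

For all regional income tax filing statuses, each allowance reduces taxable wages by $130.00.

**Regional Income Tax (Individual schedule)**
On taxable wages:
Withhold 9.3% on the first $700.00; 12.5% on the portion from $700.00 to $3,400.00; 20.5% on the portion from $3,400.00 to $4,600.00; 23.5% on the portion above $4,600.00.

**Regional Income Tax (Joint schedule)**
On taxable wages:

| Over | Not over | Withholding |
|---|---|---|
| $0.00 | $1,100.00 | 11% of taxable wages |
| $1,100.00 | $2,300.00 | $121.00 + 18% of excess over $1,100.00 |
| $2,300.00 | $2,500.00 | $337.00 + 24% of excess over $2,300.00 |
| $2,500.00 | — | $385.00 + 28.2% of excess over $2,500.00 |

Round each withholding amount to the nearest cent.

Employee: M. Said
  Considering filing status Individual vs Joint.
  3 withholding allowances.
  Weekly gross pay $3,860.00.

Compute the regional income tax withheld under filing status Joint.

Regional Income Tax (Joint): taxable = $3,860.00 − 3×$130.00 = $3,470.00
  $385.00 + 28.2% × ($3,470.00 − $2,500.00) = $385.00 + 28.2% × $970.00 = $658.54

$658.54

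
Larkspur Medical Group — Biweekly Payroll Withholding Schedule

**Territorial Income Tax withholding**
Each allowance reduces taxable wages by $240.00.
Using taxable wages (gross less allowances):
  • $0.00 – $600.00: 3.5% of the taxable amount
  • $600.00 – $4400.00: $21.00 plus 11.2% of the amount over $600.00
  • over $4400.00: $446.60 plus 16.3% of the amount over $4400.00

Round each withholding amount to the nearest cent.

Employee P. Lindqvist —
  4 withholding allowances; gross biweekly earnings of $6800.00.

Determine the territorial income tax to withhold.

$681.32

Territorial Income Tax: taxable = $6800.00 − 4×$240.00 = $5840.00
  $446.60 + 16.3% × ($5840.00 − $4400.00) = $446.60 + 16.3% × $1440.00 = $681.32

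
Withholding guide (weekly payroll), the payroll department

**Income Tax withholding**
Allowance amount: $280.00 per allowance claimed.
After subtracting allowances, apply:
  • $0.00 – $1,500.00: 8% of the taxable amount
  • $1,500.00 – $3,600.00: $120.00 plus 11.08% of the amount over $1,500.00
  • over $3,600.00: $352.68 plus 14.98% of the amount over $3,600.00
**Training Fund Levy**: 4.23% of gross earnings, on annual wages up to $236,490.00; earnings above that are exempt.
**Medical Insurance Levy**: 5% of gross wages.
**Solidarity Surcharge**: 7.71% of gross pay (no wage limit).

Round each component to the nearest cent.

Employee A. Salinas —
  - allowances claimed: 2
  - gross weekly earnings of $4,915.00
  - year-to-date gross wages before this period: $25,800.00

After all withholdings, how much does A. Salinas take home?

Income Tax: taxable = $4,915.00 − 2×$280.00 = $4,355.00
  $352.68 + 14.98% × ($4,355.00 − $3,600.00) = $352.68 + 14.98% × $755.00 = $465.78
Training Fund Levy: 4.23% × $4,915.00 = $207.90
Medical Insurance Levy: 5% × $4,915.00 = $245.75
Solidarity Surcharge: 7.71% × $4,915.00 = $378.95
Total withheld: $465.78 + $207.90 + $245.75 + $378.95 = $1,298.38
Net pay: $4,915.00 − $1,298.38 = $3,616.62

$3,616.62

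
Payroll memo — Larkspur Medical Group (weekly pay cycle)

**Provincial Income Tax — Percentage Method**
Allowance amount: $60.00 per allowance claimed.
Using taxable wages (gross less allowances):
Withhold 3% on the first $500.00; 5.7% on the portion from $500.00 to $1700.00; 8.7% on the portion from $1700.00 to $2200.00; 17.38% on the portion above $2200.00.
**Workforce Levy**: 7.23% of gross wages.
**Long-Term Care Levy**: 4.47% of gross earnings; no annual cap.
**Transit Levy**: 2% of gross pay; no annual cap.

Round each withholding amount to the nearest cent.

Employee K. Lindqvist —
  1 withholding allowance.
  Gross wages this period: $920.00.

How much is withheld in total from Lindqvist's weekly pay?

Provincial Income Tax: taxable = $920.00 − 1×$60.00 = $860.00
  $15.00 + 5.7% × ($860.00 − $500.00) = $15.00 + 5.7% × $360.00 = $35.52
Workforce Levy: 7.23% × $920.00 = $66.52
Long-Term Care Levy: 4.47% × $920.00 = $41.12
Transit Levy: 2% × $920.00 = $18.40
Total: $35.52 + $66.52 + $41.12 + $18.40 = $161.56

$161.56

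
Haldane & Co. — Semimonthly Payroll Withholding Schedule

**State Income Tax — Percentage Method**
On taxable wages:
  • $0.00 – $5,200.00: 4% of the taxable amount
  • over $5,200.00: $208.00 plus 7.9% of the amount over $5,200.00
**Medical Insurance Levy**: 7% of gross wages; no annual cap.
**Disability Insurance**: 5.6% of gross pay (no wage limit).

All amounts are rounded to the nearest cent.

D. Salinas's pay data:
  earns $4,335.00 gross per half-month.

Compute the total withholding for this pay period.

$719.61

State Income Tax: taxable = $4,335.00
  4% × $4,335.00 = $173.40
Medical Insurance Levy: 7% × $4,335.00 = $303.45
Disability Insurance: 5.6% × $4,335.00 = $242.76
Total: $173.40 + $303.45 + $242.76 = $719.61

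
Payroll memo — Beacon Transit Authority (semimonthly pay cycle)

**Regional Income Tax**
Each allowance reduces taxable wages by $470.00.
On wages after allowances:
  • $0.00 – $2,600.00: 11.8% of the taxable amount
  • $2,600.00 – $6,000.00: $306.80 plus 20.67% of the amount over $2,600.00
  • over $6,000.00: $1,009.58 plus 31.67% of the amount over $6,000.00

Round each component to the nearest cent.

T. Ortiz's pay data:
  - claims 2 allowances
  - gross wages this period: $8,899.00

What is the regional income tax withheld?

$1,630.00

Regional Income Tax: taxable = $8,899.00 − 2×$470.00 = $7,959.00
  $1,009.58 + 31.67% × ($7,959.00 − $6,000.00) = $1,009.58 + 31.67% × $1,959.00 = $1,630.00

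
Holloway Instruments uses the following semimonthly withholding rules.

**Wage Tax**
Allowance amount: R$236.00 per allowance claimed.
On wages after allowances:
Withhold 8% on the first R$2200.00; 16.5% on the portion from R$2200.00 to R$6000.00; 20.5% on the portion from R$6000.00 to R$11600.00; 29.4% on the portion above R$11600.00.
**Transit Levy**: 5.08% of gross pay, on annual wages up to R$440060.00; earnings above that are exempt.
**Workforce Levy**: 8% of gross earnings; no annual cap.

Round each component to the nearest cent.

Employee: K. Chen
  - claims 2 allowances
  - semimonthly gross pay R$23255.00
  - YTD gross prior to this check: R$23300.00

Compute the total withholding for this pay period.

Wage Tax: taxable = R$23255.00 − 2×R$236.00 = R$22783.00
  R$1951.00 + 29.4% × (R$22783.00 − R$11600.00) = R$1951.00 + 29.4% × R$11183.00 = R$5238.80
Transit Levy: 5.08% × R$23255.00 = R$1181.35
Workforce Levy: 8% × R$23255.00 = R$1860.40
Total: R$5238.80 + R$1181.35 + R$1860.40 = R$8280.55

R$8280.55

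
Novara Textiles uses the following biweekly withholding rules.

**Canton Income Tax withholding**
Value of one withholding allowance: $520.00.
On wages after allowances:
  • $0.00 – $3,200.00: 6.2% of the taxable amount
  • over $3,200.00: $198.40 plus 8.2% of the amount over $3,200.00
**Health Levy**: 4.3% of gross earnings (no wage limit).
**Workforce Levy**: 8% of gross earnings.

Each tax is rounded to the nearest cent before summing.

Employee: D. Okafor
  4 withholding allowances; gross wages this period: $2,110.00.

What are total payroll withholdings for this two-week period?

Canton Income Tax: taxable = $2,110.00 − 4×$520.00 = $30.00
  6.2% × $30.00 = $1.86
Health Levy: 4.3% × $2,110.00 = $90.73
Workforce Levy: 8% × $2,110.00 = $168.80
Total: $1.86 + $90.73 + $168.80 = $261.39

$261.39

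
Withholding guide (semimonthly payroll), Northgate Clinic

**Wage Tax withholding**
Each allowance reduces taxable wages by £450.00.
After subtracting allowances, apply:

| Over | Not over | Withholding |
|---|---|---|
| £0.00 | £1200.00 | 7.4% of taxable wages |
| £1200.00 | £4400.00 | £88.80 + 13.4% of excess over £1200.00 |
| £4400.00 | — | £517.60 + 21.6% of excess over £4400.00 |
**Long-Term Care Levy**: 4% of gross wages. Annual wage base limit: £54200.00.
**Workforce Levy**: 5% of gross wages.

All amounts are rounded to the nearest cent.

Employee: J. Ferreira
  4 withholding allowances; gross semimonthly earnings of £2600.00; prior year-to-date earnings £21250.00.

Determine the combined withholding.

Wage Tax: taxable = £2600.00 − 4×£450.00 = £800.00
  7.4% × £800.00 = £59.20
Long-Term Care Levy: 4% × £2600.00 = £104.00
Workforce Levy: 5% × £2600.00 = £130.00
Total: £59.20 + £104.00 + £130.00 = £293.20

£293.20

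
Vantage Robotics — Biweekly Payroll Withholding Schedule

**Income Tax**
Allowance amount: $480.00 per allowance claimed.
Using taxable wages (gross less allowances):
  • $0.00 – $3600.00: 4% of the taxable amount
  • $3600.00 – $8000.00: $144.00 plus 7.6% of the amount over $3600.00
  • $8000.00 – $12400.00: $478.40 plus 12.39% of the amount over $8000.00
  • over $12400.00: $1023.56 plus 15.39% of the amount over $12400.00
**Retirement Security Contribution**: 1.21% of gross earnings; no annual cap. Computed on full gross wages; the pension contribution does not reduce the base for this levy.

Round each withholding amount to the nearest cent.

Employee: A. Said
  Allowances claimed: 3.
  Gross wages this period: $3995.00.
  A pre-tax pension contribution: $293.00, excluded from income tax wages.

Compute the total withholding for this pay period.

Income Tax: taxable = $3995.00 − $293.00 − 3×$480.00 = $2262.00
  4% × $2262.00 = $90.48
Retirement Security Contribution: 1.21% × $3995.00 = $48.34
Total: $90.48 + $48.34 = $138.82

$138.82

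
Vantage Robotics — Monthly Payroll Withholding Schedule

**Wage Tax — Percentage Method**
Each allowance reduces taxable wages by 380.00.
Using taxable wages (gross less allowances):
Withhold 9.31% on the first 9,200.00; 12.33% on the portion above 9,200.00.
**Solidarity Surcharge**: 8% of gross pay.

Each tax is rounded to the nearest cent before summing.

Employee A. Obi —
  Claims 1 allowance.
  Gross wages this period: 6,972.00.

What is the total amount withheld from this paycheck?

1,171.48

Wage Tax: taxable = 6,972.00 − 1×380.00 = 6,592.00
  9.31% × 6,592.00 = 613.72
Solidarity Surcharge: 8% × 6,972.00 = 557.76
Total: 613.72 + 557.76 = 1,171.48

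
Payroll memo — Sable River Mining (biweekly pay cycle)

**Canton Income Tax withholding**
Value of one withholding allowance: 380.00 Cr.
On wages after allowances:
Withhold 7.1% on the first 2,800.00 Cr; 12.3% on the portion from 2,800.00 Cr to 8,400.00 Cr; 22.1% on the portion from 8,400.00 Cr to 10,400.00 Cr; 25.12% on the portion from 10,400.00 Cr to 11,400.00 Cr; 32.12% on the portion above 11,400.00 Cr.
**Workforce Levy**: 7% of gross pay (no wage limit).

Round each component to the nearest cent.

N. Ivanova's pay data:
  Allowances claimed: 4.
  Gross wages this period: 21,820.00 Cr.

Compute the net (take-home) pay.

Canton Income Tax: taxable = 21,820.00 Cr − 4×380.00 Cr = 20,300.00 Cr
  1,580.80 Cr + 32.12% × (20,300.00 Cr − 11,400.00 Cr) = 1,580.80 Cr + 32.12% × 8,900.00 Cr = 4,439.48 Cr
Workforce Levy: 7% × 21,820.00 Cr = 1,527.40 Cr
Total withheld: 4,439.48 Cr + 1,527.40 Cr = 5,966.88 Cr
Net pay: 21,820.00 Cr − 5,966.88 Cr = 15,853.12 Cr

15,853.12 Cr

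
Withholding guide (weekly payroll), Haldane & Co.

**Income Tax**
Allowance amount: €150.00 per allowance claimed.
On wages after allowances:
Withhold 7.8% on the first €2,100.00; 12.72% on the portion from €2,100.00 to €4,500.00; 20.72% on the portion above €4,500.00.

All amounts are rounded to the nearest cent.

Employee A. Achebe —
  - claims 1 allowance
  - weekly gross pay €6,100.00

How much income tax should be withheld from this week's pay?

€769.52

Income Tax: taxable = €6,100.00 − 1×€150.00 = €5,950.00
  €469.08 + 20.72% × (€5,950.00 − €4,500.00) = €469.08 + 20.72% × €1,450.00 = €769.52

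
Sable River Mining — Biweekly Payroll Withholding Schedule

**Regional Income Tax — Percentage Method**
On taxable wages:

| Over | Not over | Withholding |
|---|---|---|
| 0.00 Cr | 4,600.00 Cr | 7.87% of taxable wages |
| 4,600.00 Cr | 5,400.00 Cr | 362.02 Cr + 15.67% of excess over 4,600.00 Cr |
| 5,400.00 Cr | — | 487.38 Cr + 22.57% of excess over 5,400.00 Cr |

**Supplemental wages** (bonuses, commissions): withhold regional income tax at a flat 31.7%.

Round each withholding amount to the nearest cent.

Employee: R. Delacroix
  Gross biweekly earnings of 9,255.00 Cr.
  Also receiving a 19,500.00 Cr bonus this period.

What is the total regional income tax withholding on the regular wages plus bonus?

7,538.95 Cr

Regional Income Tax: taxable = 9,255.00 Cr
  487.38 Cr + 22.57% × (9,255.00 Cr − 5,400.00 Cr) = 487.38 Cr + 22.57% × 3,855.00 Cr = 1,357.45 Cr
Supplemental (31.7% flat on bonus): 31.7% × 19,500.00 Cr = 6,181.50 Cr
Total regional income tax: 1,357.45 Cr + 6,181.50 Cr = 7,538.95 Cr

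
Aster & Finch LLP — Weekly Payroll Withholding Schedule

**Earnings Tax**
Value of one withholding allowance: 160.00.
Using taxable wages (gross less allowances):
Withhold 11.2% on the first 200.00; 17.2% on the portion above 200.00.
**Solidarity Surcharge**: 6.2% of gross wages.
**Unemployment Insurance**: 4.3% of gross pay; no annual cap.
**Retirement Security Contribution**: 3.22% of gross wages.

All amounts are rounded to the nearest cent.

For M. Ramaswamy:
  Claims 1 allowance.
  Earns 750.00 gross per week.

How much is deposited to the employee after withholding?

557.62

Earnings Tax: taxable = 750.00 − 1×160.00 = 590.00
  22.40 + 17.2% × (590.00 − 200.00) = 22.40 + 17.2% × 390.00 = 89.48
Solidarity Surcharge: 6.2% × 750.00 = 46.50
Unemployment Insurance: 4.3% × 750.00 = 32.25
Retirement Security Contribution: 3.22% × 750.00 = 24.15
Total withheld: 89.48 + 46.50 + 32.25 + 24.15 = 192.38
Net pay: 750.00 − 192.38 = 557.62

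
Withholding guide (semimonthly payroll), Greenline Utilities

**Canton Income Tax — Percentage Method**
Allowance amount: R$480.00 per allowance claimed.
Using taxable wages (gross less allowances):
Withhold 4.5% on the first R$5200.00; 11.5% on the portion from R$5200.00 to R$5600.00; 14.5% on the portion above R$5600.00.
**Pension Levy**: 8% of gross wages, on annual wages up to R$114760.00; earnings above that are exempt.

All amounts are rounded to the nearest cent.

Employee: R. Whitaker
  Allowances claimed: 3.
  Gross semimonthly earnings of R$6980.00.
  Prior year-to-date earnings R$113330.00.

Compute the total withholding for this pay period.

R$387.50

Canton Income Tax: taxable = R$6980.00 − 3×R$480.00 = R$5540.00
  R$234.00 + 11.5% × (R$5540.00 − R$5200.00) = R$234.00 + 11.5% × R$340.00 = R$273.10
Pension Levy: cap R$114760.00 − YTD R$113330.00 = R$1430.00 subject; 8% × R$1430.00 = R$114.40
Total: R$273.10 + R$114.40 = R$387.50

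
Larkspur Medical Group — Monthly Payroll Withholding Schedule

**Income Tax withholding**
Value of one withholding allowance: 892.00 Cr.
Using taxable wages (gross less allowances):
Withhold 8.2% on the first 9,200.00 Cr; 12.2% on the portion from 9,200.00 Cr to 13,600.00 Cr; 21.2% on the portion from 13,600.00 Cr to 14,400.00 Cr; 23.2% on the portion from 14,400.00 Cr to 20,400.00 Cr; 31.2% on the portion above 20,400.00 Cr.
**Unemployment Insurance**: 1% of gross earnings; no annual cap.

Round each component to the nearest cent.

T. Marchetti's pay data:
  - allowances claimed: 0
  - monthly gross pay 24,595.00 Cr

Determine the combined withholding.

Income Tax: taxable = 24,595.00 Cr
  2,852.80 Cr + 31.2% × (24,595.00 Cr − 20,400.00 Cr) = 2,852.80 Cr + 31.2% × 4,195.00 Cr = 4,161.64 Cr
Unemployment Insurance: 1% × 24,595.00 Cr = 245.95 Cr
Total: 4,161.64 Cr + 245.95 Cr = 4,407.59 Cr

4,407.59 Cr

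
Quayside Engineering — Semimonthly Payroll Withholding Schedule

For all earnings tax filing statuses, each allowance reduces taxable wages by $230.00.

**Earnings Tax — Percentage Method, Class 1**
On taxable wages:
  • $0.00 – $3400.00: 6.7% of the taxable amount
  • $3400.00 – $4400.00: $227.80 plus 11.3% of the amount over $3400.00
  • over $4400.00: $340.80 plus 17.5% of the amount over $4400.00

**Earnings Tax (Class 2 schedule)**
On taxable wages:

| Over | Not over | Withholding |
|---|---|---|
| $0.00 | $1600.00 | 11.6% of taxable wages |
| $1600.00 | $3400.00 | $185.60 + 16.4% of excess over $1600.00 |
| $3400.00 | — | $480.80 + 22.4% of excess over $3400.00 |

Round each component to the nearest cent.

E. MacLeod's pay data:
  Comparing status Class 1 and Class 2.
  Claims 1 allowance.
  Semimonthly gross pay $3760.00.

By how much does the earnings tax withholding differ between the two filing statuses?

$267.43

Earnings Tax (Class 1): taxable = $3760.00 − 1×$230.00 = $3530.00
  $227.80 + 11.3% × ($3530.00 − $3400.00) = $227.80 + 11.3% × $130.00 = $242.49
Earnings Tax (Class 2): taxable = $3760.00 − 1×$230.00 = $3530.00
  $480.80 + 22.4% × ($3530.00 − $3400.00) = $480.80 + 22.4% × $130.00 = $509.92
Difference: |$242.49 − $509.92| = $267.43 (higher under Class 2)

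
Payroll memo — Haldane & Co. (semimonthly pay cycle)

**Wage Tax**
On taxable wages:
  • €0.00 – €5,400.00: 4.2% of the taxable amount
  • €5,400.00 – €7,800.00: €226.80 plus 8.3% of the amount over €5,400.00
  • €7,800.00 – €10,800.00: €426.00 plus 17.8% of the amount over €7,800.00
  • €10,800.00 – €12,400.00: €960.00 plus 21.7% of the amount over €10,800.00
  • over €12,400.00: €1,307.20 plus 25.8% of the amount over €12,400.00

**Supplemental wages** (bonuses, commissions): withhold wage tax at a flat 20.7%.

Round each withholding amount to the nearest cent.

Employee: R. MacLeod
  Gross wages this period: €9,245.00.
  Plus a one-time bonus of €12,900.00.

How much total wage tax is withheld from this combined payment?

€3,353.51

Wage Tax: taxable = €9,245.00
  €426.00 + 17.8% × (€9,245.00 − €7,800.00) = €426.00 + 17.8% × €1,445.00 = €683.21
Supplemental (20.7% flat on bonus): 20.7% × €12,900.00 = €2,670.30
Total wage tax: €683.21 + €2,670.30 = €3,353.51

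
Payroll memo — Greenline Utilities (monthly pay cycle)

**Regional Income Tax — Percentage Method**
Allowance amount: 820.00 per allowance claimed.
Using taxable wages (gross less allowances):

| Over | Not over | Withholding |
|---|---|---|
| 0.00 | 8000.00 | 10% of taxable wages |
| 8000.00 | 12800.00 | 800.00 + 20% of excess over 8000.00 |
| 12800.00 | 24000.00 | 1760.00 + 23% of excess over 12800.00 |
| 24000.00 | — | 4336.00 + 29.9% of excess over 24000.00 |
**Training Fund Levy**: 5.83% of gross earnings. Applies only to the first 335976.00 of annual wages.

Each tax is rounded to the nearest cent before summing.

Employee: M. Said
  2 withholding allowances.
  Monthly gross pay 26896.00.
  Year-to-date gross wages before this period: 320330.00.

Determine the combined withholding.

5623.70

Regional Income Tax: taxable = 26896.00 − 2×820.00 = 25256.00
  4336.00 + 29.9% × (25256.00 − 24000.00) = 4336.00 + 29.9% × 1256.00 = 4711.54
Training Fund Levy: cap 335976.00 − YTD 320330.00 = 15646.00 subject; 5.83% × 15646.00 = 912.16
Total: 4711.54 + 912.16 = 5623.70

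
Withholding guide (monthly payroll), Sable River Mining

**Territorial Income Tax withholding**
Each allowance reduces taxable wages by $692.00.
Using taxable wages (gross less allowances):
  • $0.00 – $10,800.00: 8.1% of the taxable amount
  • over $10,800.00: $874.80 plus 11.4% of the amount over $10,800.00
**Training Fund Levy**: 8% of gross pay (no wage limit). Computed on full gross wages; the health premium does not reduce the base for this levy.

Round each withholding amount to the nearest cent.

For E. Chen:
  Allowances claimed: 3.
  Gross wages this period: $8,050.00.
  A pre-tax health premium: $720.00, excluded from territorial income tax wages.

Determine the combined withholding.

Territorial Income Tax: taxable = $8,050.00 − $720.00 − 3×$692.00 = $5,254.00
  8.1% × $5,254.00 = $425.57
Training Fund Levy: 8% × $8,050.00 = $644.00
Total: $425.57 + $644.00 = $1,069.57

$1,069.57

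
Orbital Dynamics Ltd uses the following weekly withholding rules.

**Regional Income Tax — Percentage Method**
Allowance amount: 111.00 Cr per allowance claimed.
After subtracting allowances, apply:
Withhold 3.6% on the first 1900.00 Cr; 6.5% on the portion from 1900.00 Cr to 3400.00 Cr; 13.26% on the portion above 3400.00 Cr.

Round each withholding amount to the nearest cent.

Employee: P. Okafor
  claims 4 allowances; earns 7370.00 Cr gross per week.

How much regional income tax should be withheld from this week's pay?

Regional Income Tax: taxable = 7370.00 Cr − 4×111.00 Cr = 6926.00 Cr
  165.90 Cr + 13.26% × (6926.00 Cr − 3400.00 Cr) = 165.90 Cr + 13.26% × 3526.00 Cr = 633.45 Cr

633.45 Cr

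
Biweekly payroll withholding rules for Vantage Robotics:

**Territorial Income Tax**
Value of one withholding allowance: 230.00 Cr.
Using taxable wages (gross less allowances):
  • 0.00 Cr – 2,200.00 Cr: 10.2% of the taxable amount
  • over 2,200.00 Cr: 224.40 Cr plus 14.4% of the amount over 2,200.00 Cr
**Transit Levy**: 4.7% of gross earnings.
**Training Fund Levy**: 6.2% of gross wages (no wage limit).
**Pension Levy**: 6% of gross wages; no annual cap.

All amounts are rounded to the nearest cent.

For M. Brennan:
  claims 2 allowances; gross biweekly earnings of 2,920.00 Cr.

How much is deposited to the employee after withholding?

2,164.68 Cr

Territorial Income Tax: taxable = 2,920.00 Cr − 2×230.00 Cr = 2,460.00 Cr
  224.40 Cr + 14.4% × (2,460.00 Cr − 2,200.00 Cr) = 224.40 Cr + 14.4% × 260.00 Cr = 261.84 Cr
Transit Levy: 4.7% × 2,920.00 Cr = 137.24 Cr
Training Fund Levy: 6.2% × 2,920.00 Cr = 181.04 Cr
Pension Levy: 6% × 2,920.00 Cr = 175.20 Cr
Total withheld: 261.84 Cr + 137.24 Cr + 181.04 Cr + 175.20 Cr = 755.32 Cr
Net pay: 2,920.00 Cr − 755.32 Cr = 2,164.68 Cr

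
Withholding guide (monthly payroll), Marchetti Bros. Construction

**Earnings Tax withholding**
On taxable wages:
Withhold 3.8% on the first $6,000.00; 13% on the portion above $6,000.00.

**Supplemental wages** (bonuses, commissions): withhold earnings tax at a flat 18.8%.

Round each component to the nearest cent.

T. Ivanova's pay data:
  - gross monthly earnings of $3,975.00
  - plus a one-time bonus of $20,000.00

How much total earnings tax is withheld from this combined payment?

Earnings Tax: taxable = $3,975.00
  3.8% × $3,975.00 = $151.05
Supplemental (18.8% flat on bonus): 18.8% × $20,000.00 = $3,760.00
Total earnings tax: $151.05 + $3,760.00 = $3,911.05

$3,911.05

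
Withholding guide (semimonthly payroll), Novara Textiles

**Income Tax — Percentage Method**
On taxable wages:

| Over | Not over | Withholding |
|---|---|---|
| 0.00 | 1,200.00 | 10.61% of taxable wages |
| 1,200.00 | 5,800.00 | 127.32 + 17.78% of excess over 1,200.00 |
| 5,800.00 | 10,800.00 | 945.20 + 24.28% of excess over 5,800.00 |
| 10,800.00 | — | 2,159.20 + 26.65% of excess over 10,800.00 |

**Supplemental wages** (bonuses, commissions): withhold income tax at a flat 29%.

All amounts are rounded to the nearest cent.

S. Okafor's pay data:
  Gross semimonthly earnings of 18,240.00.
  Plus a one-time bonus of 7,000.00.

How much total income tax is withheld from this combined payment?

Income Tax: taxable = 18,240.00
  2,159.20 + 26.65% × (18,240.00 − 10,800.00) = 2,159.20 + 26.65% × 7,440.00 = 4,141.96
Supplemental (29% flat on bonus): 29% × 7,000.00 = 2,030.00
Total income tax: 4,141.96 + 2,030.00 = 6,171.96

6,171.96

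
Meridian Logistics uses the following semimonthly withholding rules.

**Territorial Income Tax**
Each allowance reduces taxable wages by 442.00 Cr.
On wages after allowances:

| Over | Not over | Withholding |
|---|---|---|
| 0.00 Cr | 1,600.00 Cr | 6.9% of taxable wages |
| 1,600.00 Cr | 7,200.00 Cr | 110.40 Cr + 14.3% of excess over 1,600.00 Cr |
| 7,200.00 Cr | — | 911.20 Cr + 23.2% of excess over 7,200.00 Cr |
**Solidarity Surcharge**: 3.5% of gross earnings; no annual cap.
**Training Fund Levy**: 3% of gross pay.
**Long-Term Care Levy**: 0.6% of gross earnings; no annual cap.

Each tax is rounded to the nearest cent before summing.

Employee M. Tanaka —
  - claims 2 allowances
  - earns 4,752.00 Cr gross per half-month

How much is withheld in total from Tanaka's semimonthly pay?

772.11 Cr

Territorial Income Tax: taxable = 4,752.00 Cr − 2×442.00 Cr = 3,868.00 Cr
  110.40 Cr + 14.3% × (3,868.00 Cr − 1,600.00 Cr) = 110.40 Cr + 14.3% × 2,268.00 Cr = 434.72 Cr
Solidarity Surcharge: 3.5% × 4,752.00 Cr = 166.32 Cr
Training Fund Levy: 3% × 4,752.00 Cr = 142.56 Cr
Long-Term Care Levy: 0.6% × 4,752.00 Cr = 28.51 Cr
Total: 434.72 Cr + 166.32 Cr + 142.56 Cr + 28.51 Cr = 772.11 Cr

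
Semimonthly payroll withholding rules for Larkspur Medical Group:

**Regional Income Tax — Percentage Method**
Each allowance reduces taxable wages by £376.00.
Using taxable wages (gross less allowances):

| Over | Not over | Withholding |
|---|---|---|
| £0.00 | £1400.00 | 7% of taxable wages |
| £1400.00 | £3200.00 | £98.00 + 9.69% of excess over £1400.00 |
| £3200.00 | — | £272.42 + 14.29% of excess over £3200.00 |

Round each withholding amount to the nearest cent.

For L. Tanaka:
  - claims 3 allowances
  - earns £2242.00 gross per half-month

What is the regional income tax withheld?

£77.98

Regional Income Tax: taxable = £2242.00 − 3×£376.00 = £1114.00
  7% × £1114.00 = £77.98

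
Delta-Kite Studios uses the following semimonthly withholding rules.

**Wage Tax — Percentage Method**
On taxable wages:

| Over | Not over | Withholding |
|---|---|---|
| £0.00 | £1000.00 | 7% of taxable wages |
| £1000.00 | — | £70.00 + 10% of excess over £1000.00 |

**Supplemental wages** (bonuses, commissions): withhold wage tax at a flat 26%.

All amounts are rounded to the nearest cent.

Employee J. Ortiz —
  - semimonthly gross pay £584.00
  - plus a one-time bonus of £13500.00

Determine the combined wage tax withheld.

Wage Tax: taxable = £584.00
  7% × £584.00 = £40.88
Supplemental (26% flat on bonus): 26% × £13500.00 = £3510.00
Total wage tax: £40.88 + £3510.00 = £3550.88

£3550.88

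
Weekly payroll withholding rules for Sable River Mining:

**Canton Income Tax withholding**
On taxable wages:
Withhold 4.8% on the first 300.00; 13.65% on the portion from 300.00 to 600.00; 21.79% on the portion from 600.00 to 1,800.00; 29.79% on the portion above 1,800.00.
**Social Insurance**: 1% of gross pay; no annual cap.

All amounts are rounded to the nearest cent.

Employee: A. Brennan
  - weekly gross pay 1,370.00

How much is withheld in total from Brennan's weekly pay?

236.83

Canton Income Tax: taxable = 1,370.00
  55.35 + 21.79% × (1,370.00 − 600.00) = 55.35 + 21.79% × 770.00 = 223.13
Social Insurance: 1% × 1,370.00 = 13.70
Total: 223.13 + 13.70 = 236.83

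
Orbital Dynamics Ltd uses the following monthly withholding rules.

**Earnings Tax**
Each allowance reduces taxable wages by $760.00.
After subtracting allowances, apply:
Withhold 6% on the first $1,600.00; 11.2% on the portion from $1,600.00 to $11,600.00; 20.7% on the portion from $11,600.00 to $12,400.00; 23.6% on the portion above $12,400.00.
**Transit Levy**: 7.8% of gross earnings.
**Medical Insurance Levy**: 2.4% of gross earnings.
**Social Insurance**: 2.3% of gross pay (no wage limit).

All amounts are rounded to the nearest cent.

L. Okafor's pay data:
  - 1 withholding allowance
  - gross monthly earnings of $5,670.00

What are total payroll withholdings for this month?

Earnings Tax: taxable = $5,670.00 − 1×$760.00 = $4,910.00
  $96.00 + 11.2% × ($4,910.00 − $1,600.00) = $96.00 + 11.2% × $3,310.00 = $466.72
Transit Levy: 7.8% × $5,670.00 = $442.26
Medical Insurance Levy: 2.4% × $5,670.00 = $136.08
Social Insurance: 2.3% × $5,670.00 = $130.41
Total: $466.72 + $442.26 + $136.08 + $130.41 = $1,175.47

$1,175.47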